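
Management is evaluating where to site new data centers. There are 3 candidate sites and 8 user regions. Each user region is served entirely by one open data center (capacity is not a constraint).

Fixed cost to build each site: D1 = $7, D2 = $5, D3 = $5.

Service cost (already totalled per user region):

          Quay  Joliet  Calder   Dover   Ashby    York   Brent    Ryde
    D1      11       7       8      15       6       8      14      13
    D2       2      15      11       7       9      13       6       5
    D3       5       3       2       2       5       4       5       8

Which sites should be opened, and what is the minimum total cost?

Open D2 and D3; minimum total cost 38.

For any fixed open set, each user region goes to its cheapest open site; total = fixed + service.
{D2, D3}: Quay→D2 2, Joliet→D3 3, Calder→D3 2, Dover→D3 2, Ashby→D3 5, York→D3 4, Brent→D3 5, Ryde→D2 5. Service 28; fixed 10; total 38.
{D3}: service 34 + fixed 5 = 39
{D1, D2, D3}: Quay→D2 2, Joliet→D3 3, Calder→D3 2, Dover→D3 2, Ashby→D3 5, York→D3 4, Brent→D3 5, Ryde→D2 5. Service 28; fixed 17; total 45.
{D2}: Quay→D2 2, Joliet→D2 15, Calder→D2 11, Dover→D2 7, Ashby→D2 9, York→D2 13, Brent→D2 6, Ryde→D2 5. Service 68; fixed 5; total 73.
No other subset beats 38.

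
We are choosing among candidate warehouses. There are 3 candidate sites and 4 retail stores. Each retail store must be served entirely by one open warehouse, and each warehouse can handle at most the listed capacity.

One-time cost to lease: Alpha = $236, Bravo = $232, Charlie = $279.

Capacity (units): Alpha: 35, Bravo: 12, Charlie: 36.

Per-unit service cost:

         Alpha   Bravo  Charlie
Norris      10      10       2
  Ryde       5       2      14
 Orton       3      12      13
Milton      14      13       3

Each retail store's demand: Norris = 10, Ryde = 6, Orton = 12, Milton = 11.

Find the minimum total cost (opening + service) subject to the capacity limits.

Minimum total cost: 634

Open {Alpha, Charlie}: Norris→Charlie 2·10=20, Ryde→Alpha 5·6=30, Orton→Alpha 3·12=36, Milton→Charlie 3·11=33.
Loads: Alpha carries 18/35, Charlie carries 21/36. Service 119; fixed 515; total 634.
Next best feasible plan costs 688.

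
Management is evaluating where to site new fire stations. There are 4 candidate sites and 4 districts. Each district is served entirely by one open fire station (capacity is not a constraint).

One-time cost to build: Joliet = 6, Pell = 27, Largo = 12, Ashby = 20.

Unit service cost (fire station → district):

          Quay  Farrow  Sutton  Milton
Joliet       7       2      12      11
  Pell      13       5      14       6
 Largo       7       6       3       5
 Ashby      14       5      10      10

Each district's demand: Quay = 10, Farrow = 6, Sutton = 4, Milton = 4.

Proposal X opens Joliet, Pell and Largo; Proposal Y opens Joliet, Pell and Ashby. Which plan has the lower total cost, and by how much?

Proposal X is cheaper by 40.

Proposal X: {Joliet, Pell, Largo}: Quay→Joliet 7·10=70, Farrow→Joliet 2·6=12, Sutton→Largo 3·4=12, Milton→Largo 5·4=20. Service 114; fixed 45; total 159.
Proposal Y: {Joliet, Pell, Ashby}: Quay→Joliet 7·10=70, Farrow→Joliet 2·6=12, Sutton→Ashby 10·4=40, Milton→Pell 6·4=24. Service 146; fixed 53; total 199.
Difference: |159 − 199| = 40.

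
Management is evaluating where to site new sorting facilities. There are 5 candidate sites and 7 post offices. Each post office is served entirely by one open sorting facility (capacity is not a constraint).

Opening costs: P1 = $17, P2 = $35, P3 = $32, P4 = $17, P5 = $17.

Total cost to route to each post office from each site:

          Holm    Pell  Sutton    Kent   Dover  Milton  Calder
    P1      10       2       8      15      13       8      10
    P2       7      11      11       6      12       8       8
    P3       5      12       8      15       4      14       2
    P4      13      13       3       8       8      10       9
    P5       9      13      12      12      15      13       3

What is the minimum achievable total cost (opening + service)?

For any fixed open set, each post office goes to its cheapest open site; total = fixed + service.
{P4}: Holm→P4 13, Pell→P4 13, Sutton→P4 3, Kent→P4 8, Dover→P4 8, Milton→P4 10, Calder→P4 9. Service 64; fixed 17; total 81.
{P1, P4}: service 48 + fixed 34 = 82
{P1}: Holm→P1 10, Pell→P1 2, Sutton→P1 8, Kent→P1 15, Dover→P1 13, Milton→P1 8, Calder→P1 10. Service 66; fixed 17; total 83.
{P1, P2, P3, P4, P5}: Holm→P3 5, Pell→P1 2, Sutton→P4 3, Kent→P2 6, Dover→P3 4, Milton→P1 8, Calder→P3 2. Service 30; fixed 118; total 148.
No other subset beats 81.

Minimum total cost: 81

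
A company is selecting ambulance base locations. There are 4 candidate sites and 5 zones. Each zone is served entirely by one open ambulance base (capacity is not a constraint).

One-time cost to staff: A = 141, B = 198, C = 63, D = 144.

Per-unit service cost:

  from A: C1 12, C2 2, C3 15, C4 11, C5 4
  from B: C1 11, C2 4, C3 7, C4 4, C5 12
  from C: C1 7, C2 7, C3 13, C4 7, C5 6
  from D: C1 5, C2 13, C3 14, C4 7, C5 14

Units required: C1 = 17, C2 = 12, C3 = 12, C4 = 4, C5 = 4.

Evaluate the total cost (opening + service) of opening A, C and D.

Total cost: 657

Each zone is assigned to its cheapest site among the open ones.
{A, C, D}: C1→D 5·17=85, C2→A 2·12=24, C3→C 13·12=156, C4→C 7·4=28, C5→A 4·4=16. Service 309; fixed 348; total 657.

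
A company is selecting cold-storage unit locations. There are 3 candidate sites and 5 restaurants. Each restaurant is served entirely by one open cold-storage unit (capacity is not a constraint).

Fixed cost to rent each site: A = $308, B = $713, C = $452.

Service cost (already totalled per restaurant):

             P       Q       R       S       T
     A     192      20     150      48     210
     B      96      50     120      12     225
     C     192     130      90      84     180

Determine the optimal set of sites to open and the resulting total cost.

Open A only; minimum total cost 928.

For any fixed open set, each restaurant goes to its cheapest open site; total = fixed + service.
{A}: P→A 192, Q→A 20, R→A 150, S→A 48, T→A 210. Service 620; fixed 308; total 928.
{C}: service 676 + fixed 452 = 1128
{B}: P→B 96, Q→B 50, R→B 120, S→B 12, T→B 225. Service 503; fixed 713; total 1216.
{A, B, C}: service 398 + fixed 1473 = 1871
(All 7 nonempty subsets were checked; A only is lowest.)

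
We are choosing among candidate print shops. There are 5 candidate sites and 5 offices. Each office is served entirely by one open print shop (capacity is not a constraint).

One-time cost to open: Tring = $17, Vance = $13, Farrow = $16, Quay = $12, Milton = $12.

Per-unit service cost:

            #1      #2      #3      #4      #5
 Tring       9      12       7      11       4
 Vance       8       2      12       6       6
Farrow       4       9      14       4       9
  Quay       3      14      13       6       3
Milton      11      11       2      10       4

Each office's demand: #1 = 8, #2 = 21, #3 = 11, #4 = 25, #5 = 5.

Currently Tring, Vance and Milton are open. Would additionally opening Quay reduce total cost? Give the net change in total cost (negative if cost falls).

Current service cost with {Tring, Vance, Milton}: 298.
Adding Quay: each office re-picks its cheapest; new service cost 253, saving 45.
Extra fixed cost: 12. Net change = 12 − 45 = -33.
(Totals: 340 → 307.)

Yes — net change −33 (cost falls by 33).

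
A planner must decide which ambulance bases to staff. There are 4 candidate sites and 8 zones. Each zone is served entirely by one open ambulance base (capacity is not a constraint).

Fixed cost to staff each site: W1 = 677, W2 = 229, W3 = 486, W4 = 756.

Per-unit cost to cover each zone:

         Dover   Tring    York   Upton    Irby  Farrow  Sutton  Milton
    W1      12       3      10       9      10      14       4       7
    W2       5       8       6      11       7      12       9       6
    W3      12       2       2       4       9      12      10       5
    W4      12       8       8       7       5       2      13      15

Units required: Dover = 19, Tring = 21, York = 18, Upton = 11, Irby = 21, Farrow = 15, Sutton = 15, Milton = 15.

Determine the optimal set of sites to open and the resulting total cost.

Open W2 only; minimum total cost 1273.

For any fixed open set, each zone goes to its cheapest open site; total = fixed + service.
{W2}: Dover→W2 5·19=95, Tring→W2 8·21=168, York→W2 6·18=108, Upton→W2 11·11=121, Irby→W2 7·21=147, Farrow→W2 12·15=180, Sutton→W2 9·15=135, Milton→W2 6·15=90. Service 1044; fixed 229; total 1273.
{W3}: Dover→W3 12·19=228, Tring→W3 2·21=42, York→W3 2·18=36, Upton→W3 4·11=44, Irby→W3 9·21=189, Farrow→W3 12·15=180, Sutton→W3 10·15=150, Milton→W3 5·15=75. Service 944; fixed 486; total 1430.
{W2, W3}: service 754 + fixed 715 = 1469
{W1, W2, W3, W4}: service 487 + fixed 2148 = 2635
(All 15 nonempty subsets were checked; W2 only is lowest.)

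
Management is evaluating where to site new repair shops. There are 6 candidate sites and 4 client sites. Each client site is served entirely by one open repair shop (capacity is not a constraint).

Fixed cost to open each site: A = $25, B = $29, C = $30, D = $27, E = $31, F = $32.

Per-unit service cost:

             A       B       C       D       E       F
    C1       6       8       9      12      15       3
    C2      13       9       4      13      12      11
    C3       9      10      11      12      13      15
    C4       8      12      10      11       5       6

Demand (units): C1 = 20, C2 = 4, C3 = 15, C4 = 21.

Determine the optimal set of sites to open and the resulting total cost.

For any fixed open set, each client site goes to its cheapest open site; total = fixed + service.
{A, F}: C1→F 3·20=60, C2→F 11·4=44, C3→A 9·15=135, C4→F 6·21=126. Service 365; fixed 57; total 422.
{A, C, F}: C1→F 3·20=60, C2→C 4·4=16, C3→A 9·15=135, C4→F 6·21=126. Service 337; fixed 87; total 424.
{C, F}: service 367 + fixed 62 = 429
{A, B, C, D, E, F}: service 316 + fixed 174 = 490
No other subset beats 422.

Open A and F; minimum total cost 422.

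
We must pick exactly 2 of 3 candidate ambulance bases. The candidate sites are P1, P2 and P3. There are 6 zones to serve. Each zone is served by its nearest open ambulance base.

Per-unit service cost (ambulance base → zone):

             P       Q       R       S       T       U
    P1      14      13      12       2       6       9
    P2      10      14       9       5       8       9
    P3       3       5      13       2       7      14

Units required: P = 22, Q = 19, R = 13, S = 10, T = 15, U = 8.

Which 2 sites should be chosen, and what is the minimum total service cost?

With exactly 2 open, each zone uses its cheapest among the chosen.
{P2, P3}: P→P3 3·22=66, Q→P3 5·19=95, R→P2 9·13=117, S→P3 2·10=20, T→P3 7·15=105, U→P2 9·8=72. Service cost 475.
{P1, P3}: service cost 499
{P1, P2}: service cost 766
Among all 3 size-2 choices, {P2, P3} is lowest.

Choose P2 and P3; total service cost 475.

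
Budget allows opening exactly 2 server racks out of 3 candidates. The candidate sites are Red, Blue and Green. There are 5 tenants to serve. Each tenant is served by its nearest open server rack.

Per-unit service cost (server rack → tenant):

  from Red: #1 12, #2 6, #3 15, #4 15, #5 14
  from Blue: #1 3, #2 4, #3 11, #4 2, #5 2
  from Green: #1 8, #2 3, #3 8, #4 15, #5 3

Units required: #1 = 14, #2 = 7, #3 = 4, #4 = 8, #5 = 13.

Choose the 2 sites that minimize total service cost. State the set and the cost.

With exactly 2 open, each tenant uses its cheapest among the chosen.
{Blue, Green}: #1→Blue 3·14=42, #2→Green 3·7=21, #3→Green 8·4=32, #4→Blue 2·8=16, #5→Blue 2·13=26. Service cost 137.
{Red, Blue}: service cost 156
{Red, Green}: service cost 324
Among all 3 size-2 choices, {Blue, Green} is lowest.

Choose Blue and Green; total service cost 137.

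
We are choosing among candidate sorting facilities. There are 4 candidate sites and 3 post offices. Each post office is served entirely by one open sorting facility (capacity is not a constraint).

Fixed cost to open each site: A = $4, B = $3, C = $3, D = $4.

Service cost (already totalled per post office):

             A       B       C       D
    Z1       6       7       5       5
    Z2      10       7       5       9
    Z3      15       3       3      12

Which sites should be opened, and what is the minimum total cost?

Open C only; minimum total cost 16.

For any fixed open set, each post office goes to its cheapest open site; total = fixed + service.
{C}: Z1→C 5, Z2→C 5, Z3→C 3. Service 13; fixed 3; total 16.
{B, C}: Z1→C 5, Z2→C 5, Z3→B 3. Service 13; fixed 6; total 19.
{A, C}: Z1→C 5, Z2→C 5, Z3→C 3. Service 13; fixed 7; total 20.
{A, B, C, D}: Z1→C 5, Z2→C 5, Z3→B 3. Service 13; fixed 14; total 27.
No other subset beats 16.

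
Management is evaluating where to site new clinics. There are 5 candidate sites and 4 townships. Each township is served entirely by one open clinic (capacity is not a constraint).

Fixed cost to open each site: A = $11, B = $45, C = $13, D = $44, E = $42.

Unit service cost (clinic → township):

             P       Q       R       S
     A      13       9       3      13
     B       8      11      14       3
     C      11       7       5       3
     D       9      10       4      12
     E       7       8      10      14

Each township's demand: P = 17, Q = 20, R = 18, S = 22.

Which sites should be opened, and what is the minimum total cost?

Open A, C and E; minimum total cost 445.

For any fixed open set, each township goes to its cheapest open site; total = fixed + service.
{A, C, E}: P→E 7·17=119, Q→C 7·20=140, R→A 3·18=54, S→C 3·22=66. Service 379; fixed 66; total 445.
{A, B, C}: service 396 + fixed 69 = 465
{C, E}: service 415 + fixed 55 = 470
{A, B, C, D, E}: P→E 7·17=119, Q→C 7·20=140, R→A 3·18=54, S→B 3·22=66. Service 379; fixed 155; total 534.
No other subset beats 445.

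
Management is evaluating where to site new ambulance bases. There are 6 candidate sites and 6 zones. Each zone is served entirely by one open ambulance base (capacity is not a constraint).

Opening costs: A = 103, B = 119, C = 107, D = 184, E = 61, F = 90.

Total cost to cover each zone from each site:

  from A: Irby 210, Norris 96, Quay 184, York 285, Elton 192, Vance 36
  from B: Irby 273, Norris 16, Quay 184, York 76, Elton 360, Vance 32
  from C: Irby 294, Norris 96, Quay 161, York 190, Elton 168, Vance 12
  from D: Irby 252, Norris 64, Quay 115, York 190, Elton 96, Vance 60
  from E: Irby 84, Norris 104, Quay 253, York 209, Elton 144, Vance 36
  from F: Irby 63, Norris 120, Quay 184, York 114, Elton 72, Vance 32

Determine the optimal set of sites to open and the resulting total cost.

For any fixed open set, each zone goes to its cheapest open site; total = fixed + service.
{B, F}: Irby→F 63, Norris→B 16, Quay→B 184, York→B 76, Elton→F 72, Vance→B 32. Service 443; fixed 209; total 652.
{F}: Irby→F 63, Norris→F 120, Quay→F 184, York→F 114, Elton→F 72, Vance→F 32. Service 585; fixed 90; total 675.
{B, E, F}: service 443 + fixed 270 = 713
{A, B, C, D, E, F}: Irby→F 63, Norris→B 16, Quay→D 115, York→B 76, Elton→F 72, Vance→C 12. Service 354; fixed 664; total 1018.
No other subset beats 652.

Open B and F; minimum total cost 652.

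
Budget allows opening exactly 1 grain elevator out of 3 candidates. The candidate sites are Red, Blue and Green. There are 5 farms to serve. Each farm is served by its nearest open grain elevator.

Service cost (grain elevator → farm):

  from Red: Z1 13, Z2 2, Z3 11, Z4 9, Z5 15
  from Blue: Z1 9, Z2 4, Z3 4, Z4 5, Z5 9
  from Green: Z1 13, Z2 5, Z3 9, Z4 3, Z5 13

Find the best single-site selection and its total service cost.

Choose Blue only; total service cost 31.

With exactly 1 open, each farm uses its cheapest among the chosen.
{Blue}: Z1→Blue 9, Z2→Blue 4, Z3→Blue 4, Z4→Blue 5, Z5→Blue 9. Service cost 31.
{Green}: service cost 43
{Red}: service cost 50
Among all 3 size-1 choices, {Blue} is lowest.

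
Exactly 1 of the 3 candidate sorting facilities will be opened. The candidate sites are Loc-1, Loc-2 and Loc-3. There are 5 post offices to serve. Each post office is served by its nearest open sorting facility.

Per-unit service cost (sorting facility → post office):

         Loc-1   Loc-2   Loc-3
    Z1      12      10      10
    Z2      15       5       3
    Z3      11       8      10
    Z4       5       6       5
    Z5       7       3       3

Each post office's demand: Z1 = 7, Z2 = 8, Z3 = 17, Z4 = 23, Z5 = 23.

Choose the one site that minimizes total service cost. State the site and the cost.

With exactly 1 open, each post office uses its cheapest among the chosen.
{Loc-3}: Z1→Loc-3 10·7=70, Z2→Loc-3 3·8=24, Z3→Loc-3 10·17=170, Z4→Loc-3 5·23=115, Z5→Loc-3 3·23=69. Service cost 448.
{Loc-2}: service cost 453
{Loc-1}: service cost 667
Among all 3 size-1 choices, {Loc-3} is lowest.

Choose Loc-3 only; total service cost 448.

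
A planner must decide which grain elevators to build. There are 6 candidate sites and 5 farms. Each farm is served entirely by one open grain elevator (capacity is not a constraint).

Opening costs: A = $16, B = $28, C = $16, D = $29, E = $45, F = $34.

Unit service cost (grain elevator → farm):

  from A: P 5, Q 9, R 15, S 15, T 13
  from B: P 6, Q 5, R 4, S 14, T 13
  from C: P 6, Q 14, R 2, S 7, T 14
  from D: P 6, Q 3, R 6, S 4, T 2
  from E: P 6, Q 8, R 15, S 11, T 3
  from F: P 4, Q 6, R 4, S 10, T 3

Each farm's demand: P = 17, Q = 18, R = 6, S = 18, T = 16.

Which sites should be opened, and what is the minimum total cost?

For any fixed open set, each farm goes to its cheapest open site; total = fixed + service.
{D, F}: P→F 4·17=68, Q→D 3·18=54, R→F 4·6=24, S→D 4·18=72, T→D 2·16=32. Service 250; fixed 63; total 313.
{A, C, D}: service 255 + fixed 61 = 316
{C, D}: P→C 6·17=102, Q→D 3·18=54, R→C 2·6=12, S→D 4·18=72, T→D 2·16=32. Service 272; fixed 45; total 317.
{A, B, C, D, E, F}: service 238 + fixed 168 = 406
No other subset beats 313.

Open D and F; minimum total cost 313.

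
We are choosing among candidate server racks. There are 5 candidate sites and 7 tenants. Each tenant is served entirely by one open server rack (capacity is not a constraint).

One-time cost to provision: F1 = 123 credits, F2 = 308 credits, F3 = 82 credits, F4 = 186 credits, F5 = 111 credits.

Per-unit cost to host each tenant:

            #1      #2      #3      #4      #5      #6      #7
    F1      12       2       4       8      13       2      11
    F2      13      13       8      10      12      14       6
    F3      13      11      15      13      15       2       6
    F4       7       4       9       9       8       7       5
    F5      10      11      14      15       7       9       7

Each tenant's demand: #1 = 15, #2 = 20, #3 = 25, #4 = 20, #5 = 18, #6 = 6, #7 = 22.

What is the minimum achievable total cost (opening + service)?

For any fixed open set, each tenant goes to its cheapest open site; total = fixed + service.
{F1, F5}: #1→F5 10·15=150, #2→F1 2·20=40, #3→F1 4·25=100, #4→F1 8·20=160, #5→F5 7·18=126, #6→F1 2·6=12, #7→F5 7·22=154. Service 742; fixed 234; total 976.
{F1, F4}: service 671 + fixed 309 = 980
{F1, F3, F5}: service 720 + fixed 316 = 1036
{F1, F2, F3, F4, F5}: service 653 + fixed 810 = 1463
No other subset beats 976.

Minimum total cost: 976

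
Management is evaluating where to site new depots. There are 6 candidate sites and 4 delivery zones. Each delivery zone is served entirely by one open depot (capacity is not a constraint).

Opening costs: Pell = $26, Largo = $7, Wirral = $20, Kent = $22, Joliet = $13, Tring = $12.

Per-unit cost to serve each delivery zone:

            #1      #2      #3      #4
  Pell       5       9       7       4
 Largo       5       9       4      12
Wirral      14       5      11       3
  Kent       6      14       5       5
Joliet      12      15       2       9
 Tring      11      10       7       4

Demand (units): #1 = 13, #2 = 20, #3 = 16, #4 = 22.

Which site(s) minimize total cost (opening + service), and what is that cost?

For any fixed open set, each delivery zone goes to its cheapest open site; total = fixed + service.
{Largo, Wirral, Joliet}: #1→Largo 5·13=65, #2→Wirral 5·20=100, #3→Joliet 2·16=32, #4→Wirral 3·22=66. Service 263; fixed 40; total 303.
{Largo, Wirral, Joliet, Tring}: service 263 + fixed 52 = 315
{Pell, Wirral, Joliet}: #1→Pell 5·13=65, #2→Wirral 5·20=100, #3→Joliet 2·16=32, #4→Wirral 3·22=66. Service 263; fixed 59; total 322.
{Pell, Largo, Wirral, Kent, Joliet, Tring}: service 263 + fixed 100 = 363
No other subset beats 303.

Open Largo, Wirral and Joliet; minimum total cost 303.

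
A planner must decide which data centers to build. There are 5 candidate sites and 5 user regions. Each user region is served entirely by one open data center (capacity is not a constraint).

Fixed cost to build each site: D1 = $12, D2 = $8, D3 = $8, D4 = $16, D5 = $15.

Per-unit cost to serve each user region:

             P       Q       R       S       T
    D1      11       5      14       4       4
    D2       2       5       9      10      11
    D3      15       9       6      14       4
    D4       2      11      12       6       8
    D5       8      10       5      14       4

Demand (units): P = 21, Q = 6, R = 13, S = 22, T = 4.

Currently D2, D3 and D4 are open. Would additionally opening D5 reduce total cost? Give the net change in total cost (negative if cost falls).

Current service cost with {D2, D3, D4}: 298.
Adding D5: each user region re-picks its cheapest; new service cost 285, saving 13.
Extra fixed cost: 15. Net change = 15 − 13 = 2.
(Totals: 330 → 332.)

No — net change +2 (cost rises by 2).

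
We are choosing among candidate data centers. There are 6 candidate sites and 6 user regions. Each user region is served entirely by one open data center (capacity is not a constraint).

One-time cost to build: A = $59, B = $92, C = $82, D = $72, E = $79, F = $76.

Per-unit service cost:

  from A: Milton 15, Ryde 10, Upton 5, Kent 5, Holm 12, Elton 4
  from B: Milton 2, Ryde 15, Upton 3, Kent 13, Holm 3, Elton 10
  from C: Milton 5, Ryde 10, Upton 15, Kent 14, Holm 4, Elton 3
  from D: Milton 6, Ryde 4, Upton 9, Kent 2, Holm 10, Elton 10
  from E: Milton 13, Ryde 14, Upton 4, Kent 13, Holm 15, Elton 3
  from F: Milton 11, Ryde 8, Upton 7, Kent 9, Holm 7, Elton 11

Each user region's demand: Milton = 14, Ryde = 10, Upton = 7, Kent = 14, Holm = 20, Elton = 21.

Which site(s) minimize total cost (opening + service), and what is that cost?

For any fixed open set, each user region goes to its cheapest open site; total = fixed + service.
{B, D, E}: Milton→B 2·14=28, Ryde→D 4·10=40, Upton→B 3·7=21, Kent→D 2·14=28, Holm→B 3·20=60, Elton→E 3·21=63. Service 240; fixed 243; total 483.
{A, B, D}: service 261 + fixed 223 = 484
{B, C, D}: service 240 + fixed 246 = 486
{A, B, C, D, E, F}: Milton→B 2·14=28, Ryde→D 4·10=40, Upton→B 3·7=21, Kent→D 2·14=28, Holm→B 3·20=60, Elton→C 3·21=63. Service 240; fixed 460; total 700.
No other subset beats 483.

Open B, D and E; minimum total cost 483.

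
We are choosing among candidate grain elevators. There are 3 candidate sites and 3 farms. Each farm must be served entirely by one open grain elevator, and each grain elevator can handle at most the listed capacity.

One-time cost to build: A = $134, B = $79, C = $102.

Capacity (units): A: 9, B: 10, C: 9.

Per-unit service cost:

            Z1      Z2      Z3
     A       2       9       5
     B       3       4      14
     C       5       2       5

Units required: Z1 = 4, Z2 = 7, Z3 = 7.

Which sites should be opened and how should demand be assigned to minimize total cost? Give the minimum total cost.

Minimum total cost: 376

Open {A, B, C}: Z1→B 3·4=12, Z2→C 2·7=14, Z3→A 5·7=35.
Loads: A carries 7/9, B carries 4/10, C carries 7/9. Service 61; fixed 315; total 376.
Next best feasible plan costs 386.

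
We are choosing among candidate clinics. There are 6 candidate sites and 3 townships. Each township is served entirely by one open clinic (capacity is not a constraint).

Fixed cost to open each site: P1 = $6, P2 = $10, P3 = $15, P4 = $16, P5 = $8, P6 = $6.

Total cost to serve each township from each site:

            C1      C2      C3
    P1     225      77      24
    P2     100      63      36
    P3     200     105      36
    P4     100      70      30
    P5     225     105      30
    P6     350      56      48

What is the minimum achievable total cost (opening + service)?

For any fixed open set, each township goes to its cheapest open site; total = fixed + service.
{P1, P2, P6}: C1→P2 100, C2→P6 56, C3→P1 24. Service 180; fixed 22; total 202.
{P1, P2}: service 187 + fixed 16 = 203
{P1, P4, P6}: C1→P4 100, C2→P6 56, C3→P1 24. Service 180; fixed 28; total 208.
{P1, P2, P3, P4, P5, P6}: service 180 + fixed 61 = 241
No other subset beats 202.

Minimum total cost: 202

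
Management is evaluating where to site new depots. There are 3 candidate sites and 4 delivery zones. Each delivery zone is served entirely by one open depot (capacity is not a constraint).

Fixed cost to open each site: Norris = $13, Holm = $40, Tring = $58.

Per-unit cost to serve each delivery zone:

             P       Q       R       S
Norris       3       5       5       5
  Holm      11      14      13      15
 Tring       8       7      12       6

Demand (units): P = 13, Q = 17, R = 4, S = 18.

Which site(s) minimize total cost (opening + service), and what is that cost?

For any fixed open set, each delivery zone goes to its cheapest open site; total = fixed + service.
{Norris}: P→Norris 3·13=39, Q→Norris 5·17=85, R→Norris 5·4=20, S→Norris 5·18=90. Service 234; fixed 13; total 247.
{Norris, Holm}: P→Norris 3·13=39, Q→Norris 5·17=85, R→Norris 5·4=20, S→Norris 5·18=90. Service 234; fixed 53; total 287.
{Norris, Tring}: service 234 + fixed 71 = 305
{Norris, Holm, Tring}: service 234 + fixed 111 = 345
No other subset beats 247.

Open Norris only; minimum total cost 247.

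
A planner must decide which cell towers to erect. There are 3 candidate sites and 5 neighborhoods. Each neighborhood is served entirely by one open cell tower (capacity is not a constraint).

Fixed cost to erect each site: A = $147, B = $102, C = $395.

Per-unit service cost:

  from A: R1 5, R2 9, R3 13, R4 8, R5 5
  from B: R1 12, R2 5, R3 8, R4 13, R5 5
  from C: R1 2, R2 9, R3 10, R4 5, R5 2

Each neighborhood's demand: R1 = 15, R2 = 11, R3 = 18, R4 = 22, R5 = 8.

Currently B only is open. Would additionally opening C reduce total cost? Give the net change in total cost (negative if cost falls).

Current service cost with {B}: 705.
Adding C: each neighborhood re-picks its cheapest; new service cost 355, saving 350.
Extra fixed cost: 395. Net change = 395 − 350 = 45.
(Totals: 807 → 852.)

No — net change +45 (cost rises by 45).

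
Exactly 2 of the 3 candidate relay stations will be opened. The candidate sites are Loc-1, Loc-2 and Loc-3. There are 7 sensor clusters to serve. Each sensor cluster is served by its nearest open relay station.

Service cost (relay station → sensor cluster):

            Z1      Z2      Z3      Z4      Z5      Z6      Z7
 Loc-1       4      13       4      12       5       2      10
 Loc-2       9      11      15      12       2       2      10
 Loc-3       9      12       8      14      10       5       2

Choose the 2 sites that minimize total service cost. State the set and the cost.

With exactly 2 open, each sensor cluster uses its cheapest among the chosen.
{Loc-1, Loc-3}: Z1→Loc-1 4, Z2→Loc-3 12, Z3→Loc-1 4, Z4→Loc-1 12, Z5→Loc-1 5, Z6→Loc-1 2, Z7→Loc-3 2. Service cost 41.
{Loc-1, Loc-2}: service cost 45
{Loc-2, Loc-3}: service cost 46
Among all 3 size-2 choices, {Loc-1, Loc-3} is lowest.

Choose Loc-1 and Loc-3; total service cost 41.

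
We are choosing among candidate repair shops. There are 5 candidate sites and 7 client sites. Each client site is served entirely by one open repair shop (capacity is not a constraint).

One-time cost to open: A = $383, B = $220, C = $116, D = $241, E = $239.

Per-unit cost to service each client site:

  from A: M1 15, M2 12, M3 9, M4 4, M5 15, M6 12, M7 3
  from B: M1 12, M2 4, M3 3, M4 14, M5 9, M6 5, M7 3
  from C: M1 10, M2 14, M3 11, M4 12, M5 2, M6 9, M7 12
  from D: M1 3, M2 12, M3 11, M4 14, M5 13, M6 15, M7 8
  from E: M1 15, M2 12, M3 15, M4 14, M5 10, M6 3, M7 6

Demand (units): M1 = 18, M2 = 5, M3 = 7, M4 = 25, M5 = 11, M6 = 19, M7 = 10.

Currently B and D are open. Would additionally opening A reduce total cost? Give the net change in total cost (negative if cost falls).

Current service cost with {B, D}: 669.
Adding A: each client site re-picks its cheapest; new service cost 419, saving 250.
Extra fixed cost: 383. Net change = 383 − 250 = 133.
(Totals: 1130 → 1263.)

No — net change +133 (cost rises by 133).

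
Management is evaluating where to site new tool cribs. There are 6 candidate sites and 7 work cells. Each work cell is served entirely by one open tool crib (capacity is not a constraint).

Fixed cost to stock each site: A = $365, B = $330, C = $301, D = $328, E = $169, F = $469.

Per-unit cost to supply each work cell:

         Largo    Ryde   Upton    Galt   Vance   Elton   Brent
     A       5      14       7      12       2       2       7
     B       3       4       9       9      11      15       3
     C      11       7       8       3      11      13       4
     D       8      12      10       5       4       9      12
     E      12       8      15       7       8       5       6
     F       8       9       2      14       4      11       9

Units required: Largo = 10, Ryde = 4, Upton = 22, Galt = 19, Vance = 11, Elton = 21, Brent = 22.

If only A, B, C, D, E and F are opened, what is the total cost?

Each work cell is assigned to its cheapest site among the open ones.
{A, B, C, D, E, F}: Largo→B 3·10=30, Ryde→B 4·4=16, Upton→F 2·22=44, Galt→C 3·19=57, Vance→A 2·11=22, Elton→A 2·21=42, Brent→B 3·22=66. Service 277; fixed 1962; total 2239.

Total cost: 2239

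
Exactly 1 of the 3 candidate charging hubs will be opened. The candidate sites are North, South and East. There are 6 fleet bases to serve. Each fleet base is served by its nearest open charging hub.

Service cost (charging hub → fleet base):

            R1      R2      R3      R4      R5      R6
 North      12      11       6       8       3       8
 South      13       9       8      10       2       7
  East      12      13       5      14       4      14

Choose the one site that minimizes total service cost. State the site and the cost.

With exactly 1 open, each fleet base uses its cheapest among the chosen.
{North}: R1→North 12, R2→North 11, R3→North 6, R4→North 8, R5→North 3, R6→North 8. Service cost 48.
{South}: service cost 49
{East}: service cost 62
Among all 3 size-1 choices, {North} is lowest.

Choose North only; total service cost 48.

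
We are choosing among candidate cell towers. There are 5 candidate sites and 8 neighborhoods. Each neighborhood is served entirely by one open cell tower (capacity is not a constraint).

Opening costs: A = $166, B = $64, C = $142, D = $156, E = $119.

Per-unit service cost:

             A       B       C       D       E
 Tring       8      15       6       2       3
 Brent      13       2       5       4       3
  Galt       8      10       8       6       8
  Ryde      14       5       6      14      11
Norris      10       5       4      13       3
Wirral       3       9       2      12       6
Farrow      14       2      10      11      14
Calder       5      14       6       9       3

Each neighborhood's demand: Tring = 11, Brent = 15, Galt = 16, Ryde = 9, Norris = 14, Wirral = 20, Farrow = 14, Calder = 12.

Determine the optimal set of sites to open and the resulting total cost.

For any fixed open set, each neighborhood goes to its cheapest open site; total = fixed + service.
{B, E}: Tring→E 3·11=33, Brent→B 2·15=30, Galt→E 8·16=128, Ryde→B 5·9=45, Norris→E 3·14=42, Wirral→E 6·20=120, Farrow→B 2·14=28, Calder→E 3·12=36. Service 462; fixed 183; total 645.
{B, C}: service 465 + fixed 206 = 671
{B, C, E}: service 382 + fixed 325 = 707
{A, B, C, D, E}: service 339 + fixed 647 = 986
No other subset beats 645.

Open B and E; minimum total cost 645.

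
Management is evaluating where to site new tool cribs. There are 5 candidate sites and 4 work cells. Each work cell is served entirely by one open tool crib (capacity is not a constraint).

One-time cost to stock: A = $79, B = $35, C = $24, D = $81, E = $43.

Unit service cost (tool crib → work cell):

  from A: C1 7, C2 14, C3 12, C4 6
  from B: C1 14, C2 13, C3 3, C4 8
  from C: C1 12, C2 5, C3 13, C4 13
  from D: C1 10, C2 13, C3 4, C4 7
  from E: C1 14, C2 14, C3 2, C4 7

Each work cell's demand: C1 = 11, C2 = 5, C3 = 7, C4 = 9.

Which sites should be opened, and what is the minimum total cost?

For any fixed open set, each work cell goes to its cheapest open site; total = fixed + service.
{C, E}: C1→C 12·11=132, C2→C 5·5=25, C3→E 2·7=14, C4→E 7·9=63. Service 234; fixed 67; total 301.
{B, C}: C1→C 12·11=132, C2→C 5·5=25, C3→B 3·7=21, C4→B 8·9=72. Service 250; fixed 59; total 309.
{A, B, C}: C1→A 7·11=77, C2→C 5·5=25, C3→B 3·7=21, C4→A 6·9=54. Service 177; fixed 138; total 315.
{A, B, C, D, E}: service 170 + fixed 262 = 432
No other subset beats 301.

Open C and E; minimum total cost 301.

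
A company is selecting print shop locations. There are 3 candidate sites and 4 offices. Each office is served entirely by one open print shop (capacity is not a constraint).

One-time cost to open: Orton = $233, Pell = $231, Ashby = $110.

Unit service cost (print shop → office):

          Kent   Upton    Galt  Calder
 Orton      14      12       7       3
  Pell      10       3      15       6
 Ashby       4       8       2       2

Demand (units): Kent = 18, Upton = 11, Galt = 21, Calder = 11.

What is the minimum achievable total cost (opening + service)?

Minimum total cost: 334

For any fixed open set, each office goes to its cheapest open site; total = fixed + service.
{Ashby}: Kent→Ashby 4·18=72, Upton→Ashby 8·11=88, Galt→Ashby 2·21=42, Calder→Ashby 2·11=22. Service 224; fixed 110; total 334.
{Pell, Ashby}: Kent→Ashby 4·18=72, Upton→Pell 3·11=33, Galt→Ashby 2·21=42, Calder→Ashby 2·11=22. Service 169; fixed 341; total 510.
{Orton, Ashby}: service 224 + fixed 343 = 567
{Orton, Pell, Ashby}: service 169 + fixed 574 = 743
No other subset beats 334.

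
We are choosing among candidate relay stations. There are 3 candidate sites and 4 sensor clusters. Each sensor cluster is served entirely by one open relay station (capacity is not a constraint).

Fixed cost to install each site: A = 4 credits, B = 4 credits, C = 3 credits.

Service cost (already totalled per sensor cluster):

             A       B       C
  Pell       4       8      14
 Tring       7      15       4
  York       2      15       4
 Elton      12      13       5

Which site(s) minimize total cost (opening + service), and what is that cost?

Open A and C; minimum total cost 22.

For any fixed open set, each sensor cluster goes to its cheapest open site; total = fixed + service.
{A, C}: Pell→A 4, Tring→C 4, York→A 2, Elton→C 5. Service 15; fixed 7; total 22.
{A, B, C}: service 15 + fixed 11 = 26
{B, C}: Pell→B 8, Tring→C 4, York→C 4, Elton→C 5. Service 21; fixed 7; total 28.
{C}: Pell→C 14, Tring→C 4, York→C 4, Elton→C 5. Service 27; fixed 3; total 30.
No other subset beats 22.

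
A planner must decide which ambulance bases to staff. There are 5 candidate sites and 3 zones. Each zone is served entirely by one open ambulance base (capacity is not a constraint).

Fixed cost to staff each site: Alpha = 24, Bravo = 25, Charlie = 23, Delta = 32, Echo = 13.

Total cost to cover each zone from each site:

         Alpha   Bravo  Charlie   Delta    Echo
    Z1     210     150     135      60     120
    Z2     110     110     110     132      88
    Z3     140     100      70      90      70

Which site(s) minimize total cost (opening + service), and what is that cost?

For any fixed open set, each zone goes to its cheapest open site; total = fixed + service.
{Delta, Echo}: Z1→Delta 60, Z2→Echo 88, Z3→Echo 70. Service 218; fixed 45; total 263.
{Charlie, Delta, Echo}: service 218 + fixed 68 = 286
{Alpha, Delta, Echo}: service 218 + fixed 69 = 287
{Alpha, Bravo, Charlie, Delta, Echo}: Z1→Delta 60, Z2→Echo 88, Z3→Charlie 70. Service 218; fixed 117; total 335.
No other subset beats 263.

Open Delta and Echo; minimum total cost 263.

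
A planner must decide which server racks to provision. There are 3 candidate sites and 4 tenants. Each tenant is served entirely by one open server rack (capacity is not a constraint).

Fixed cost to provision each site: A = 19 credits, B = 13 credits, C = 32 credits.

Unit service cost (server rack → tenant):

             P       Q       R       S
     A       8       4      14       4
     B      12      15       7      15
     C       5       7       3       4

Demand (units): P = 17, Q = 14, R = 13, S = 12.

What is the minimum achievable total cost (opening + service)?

For any fixed open set, each tenant goes to its cheapest open site; total = fixed + service.
{A, C}: P→C 5·17=85, Q→A 4·14=56, R→C 3·13=39, S→A 4·12=48. Service 228; fixed 51; total 279.
{A, B, C}: service 228 + fixed 64 = 292
{C}: service 270 + fixed 32 = 302
{B}: service 685 + fixed 13 = 698
No other subset beats 279.

Minimum total cost: 279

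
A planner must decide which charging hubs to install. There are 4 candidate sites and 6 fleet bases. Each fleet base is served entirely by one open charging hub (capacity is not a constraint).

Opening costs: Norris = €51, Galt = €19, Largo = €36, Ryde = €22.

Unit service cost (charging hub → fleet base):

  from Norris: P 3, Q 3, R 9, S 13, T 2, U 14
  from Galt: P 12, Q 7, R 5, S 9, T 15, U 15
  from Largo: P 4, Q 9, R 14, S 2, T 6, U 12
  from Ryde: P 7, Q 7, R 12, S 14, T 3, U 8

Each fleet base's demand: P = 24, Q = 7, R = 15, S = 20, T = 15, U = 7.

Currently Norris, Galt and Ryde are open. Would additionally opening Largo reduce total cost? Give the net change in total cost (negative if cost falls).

Yes — net change −104 (cost falls by 104).

Current service cost with {Norris, Galt, Ryde}: 434.
Adding Largo: each fleet base re-picks its cheapest; new service cost 294, saving 140.
Extra fixed cost: 36. Net change = 36 − 140 = -104.
(Totals: 526 → 422.)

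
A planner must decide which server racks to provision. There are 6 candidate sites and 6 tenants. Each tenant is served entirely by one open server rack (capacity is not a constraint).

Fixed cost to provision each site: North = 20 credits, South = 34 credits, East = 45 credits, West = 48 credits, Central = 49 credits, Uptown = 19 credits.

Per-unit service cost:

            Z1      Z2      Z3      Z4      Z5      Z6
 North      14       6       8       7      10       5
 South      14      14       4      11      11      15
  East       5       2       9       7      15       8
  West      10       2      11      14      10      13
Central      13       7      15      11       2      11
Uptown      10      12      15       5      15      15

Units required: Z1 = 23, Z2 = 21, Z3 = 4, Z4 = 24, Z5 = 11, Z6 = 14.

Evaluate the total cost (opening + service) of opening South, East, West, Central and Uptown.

Each tenant is assigned to its cheapest site among the open ones.
{South, East, West, Central, Uptown}: Z1→East 5·23=115, Z2→East 2·21=42, Z3→South 4·4=16, Z4→Uptown 5·24=120, Z5→Central 2·11=22, Z6→East 8·14=112. Service 427; fixed 195; total 622.

Total cost: 622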